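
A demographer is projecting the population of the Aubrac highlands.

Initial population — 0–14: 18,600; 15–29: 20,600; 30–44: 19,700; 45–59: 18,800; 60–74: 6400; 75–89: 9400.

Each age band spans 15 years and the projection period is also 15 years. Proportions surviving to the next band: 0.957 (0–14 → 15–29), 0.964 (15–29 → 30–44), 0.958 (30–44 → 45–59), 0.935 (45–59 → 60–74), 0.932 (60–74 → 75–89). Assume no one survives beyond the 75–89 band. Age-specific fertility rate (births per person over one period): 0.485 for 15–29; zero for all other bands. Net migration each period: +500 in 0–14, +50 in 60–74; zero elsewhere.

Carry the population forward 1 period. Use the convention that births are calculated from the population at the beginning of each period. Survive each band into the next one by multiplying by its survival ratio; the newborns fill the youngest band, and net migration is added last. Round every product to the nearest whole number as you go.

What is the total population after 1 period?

90615

After projecting period 1:
Births: 20600 × 0.485 = 9991
15–29: 18600 × 0.957 = 17800
30–44: 20600 × 0.964 = 19858
45–59: 19700 × 0.958 = 18873
60–74: 18800 × 0.935 = 17578
75–89: 6400 × 0.932 = 5965
Net migration: 0–14 + 500 → 10491; 60–74 + 50 → 17628
End of period: [10491, 17800, 19858, 18873, 17628, 5965]
Total after period 1: 10491 + 17800 + 19858 + 18873 + 17628 + 5965 = 90615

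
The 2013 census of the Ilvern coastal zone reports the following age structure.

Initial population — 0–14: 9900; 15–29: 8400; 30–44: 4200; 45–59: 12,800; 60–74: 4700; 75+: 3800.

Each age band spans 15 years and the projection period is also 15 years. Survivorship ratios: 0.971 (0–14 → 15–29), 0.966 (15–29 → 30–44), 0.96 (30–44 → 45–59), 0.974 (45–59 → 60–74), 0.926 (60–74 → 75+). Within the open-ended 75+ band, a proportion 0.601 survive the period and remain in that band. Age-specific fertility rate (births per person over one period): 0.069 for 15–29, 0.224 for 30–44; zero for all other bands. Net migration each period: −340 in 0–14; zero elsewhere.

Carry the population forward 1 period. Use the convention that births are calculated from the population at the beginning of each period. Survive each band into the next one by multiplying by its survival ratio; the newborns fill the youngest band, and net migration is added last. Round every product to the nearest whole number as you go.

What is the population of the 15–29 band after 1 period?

Period 1.
Births: 8400 × 0.069 = 580  |  4200 × 0.224 = 941 → 1521
15–29: 9900 × 0.971 = 9613
30–44: 8400 × 0.966 = 8114
45–59: 4200 × 0.96 = 4032
60–74: 12800 × 0.974 = 12467
75+: 4700 × 0.926 + 3800 × 0.601 = 4352 + 2284 = 6636
Net migration: 0–14 − 340 → 1181
Giving 1181 / 9613 / 8114 / 4032 / 12467 / 6636.

9613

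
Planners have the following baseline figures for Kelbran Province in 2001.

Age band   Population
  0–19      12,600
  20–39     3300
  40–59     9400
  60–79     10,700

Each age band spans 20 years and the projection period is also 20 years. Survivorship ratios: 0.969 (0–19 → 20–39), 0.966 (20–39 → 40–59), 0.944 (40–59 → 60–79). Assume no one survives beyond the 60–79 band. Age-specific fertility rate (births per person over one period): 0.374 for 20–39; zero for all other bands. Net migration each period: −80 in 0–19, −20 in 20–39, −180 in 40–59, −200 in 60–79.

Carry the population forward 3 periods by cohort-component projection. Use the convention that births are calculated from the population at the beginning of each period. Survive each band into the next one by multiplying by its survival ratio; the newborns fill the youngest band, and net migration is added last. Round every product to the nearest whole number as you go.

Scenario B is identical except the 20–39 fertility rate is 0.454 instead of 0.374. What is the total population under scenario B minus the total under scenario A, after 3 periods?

1396

Numbering the bands 1..4 from youngest to oldest:
— Period 1 —
Births: 3300 * 0.374 = 1234
Band 2: 12600 * 0.969 = 12209
Band 3: 3300 * 0.966 = 3188
Band 4: 9400 * 0.944 = 8874
Net migration: Band 1 − 80 → 1154; Band 2 − 20 → 12189; Band 3 − 180 → 3008; Band 4 − 200 → 8674
→ [1154, 12189, 3008, 8674]
— Period 2 —
Births: 12189 * 0.374 = 4559
Band 2: 1154 * 0.969 = 1118
Band 3: 12189 * 0.966 = 11775
Band 4: 3008 * 0.944 = 2840
Net migration: Band 1 − 80 → 4479; Band 2 − 20 → 1098; Band 3 − 180 → 11595; Band 4 − 200 → 2640
→ [4479, 1098, 11595, 2640]
— Period 3 —
Births: 1098 * 0.374 = 411
Band 2: 4479 * 0.969 = 4340
Band 3: 1098 * 0.966 = 1061
Band 4: 11595 * 0.944 = 10946
Net migration: Band 1 − 80 → 331; Band 2 − 20 → 4320; Band 3 − 180 → 881; Band 4 − 200 → 10746
→ [331, 4320, 881, 10746]
Scenario A total after 3 periods: 16278
Scenario B projection —
— Period 1 —
Births: 3300 * 0.454 = 1498
Band 2: 12600 * 0.969 = 12209
Band 3: 3300 * 0.966 = 3188
Band 4: 9400 * 0.944 = 8874
Net migration: Band 1 − 80 → 1418; Band 2 − 20 → 12189; Band 3 − 180 → 3008; Band 4 − 200 → 8674
→ [1418, 12189, 3008, 8674]
— Period 2 —
Births: 12189 * 0.454 = 5534
Band 2: 1418 * 0.969 = 1374
Band 3: 12189 * 0.966 = 11775
Band 4: 3008 * 0.944 = 2840
Net migration: Band 1 − 80 → 5454; Band 2 − 20 → 1354; Band 3 − 180 → 11595; Band 4 − 200 → 2640
→ [5454, 1354, 11595, 2640]
— Period 3 —
Births: 1354 * 0.454 = 615
Band 2: 5454 * 0.969 = 5285
Band 3: 1354 * 0.966 = 1308
Band 4: 11595 * 0.944 = 10946
Net migration: Band 1 − 80 → 535; Band 2 − 20 → 5265; Band 3 − 180 → 1128; Band 4 − 200 → 10746
→ [535, 5265, 1128, 10746]
Scenario B total after 3 periods: 17674
Difference B − A = 17674 − 16278 = 1396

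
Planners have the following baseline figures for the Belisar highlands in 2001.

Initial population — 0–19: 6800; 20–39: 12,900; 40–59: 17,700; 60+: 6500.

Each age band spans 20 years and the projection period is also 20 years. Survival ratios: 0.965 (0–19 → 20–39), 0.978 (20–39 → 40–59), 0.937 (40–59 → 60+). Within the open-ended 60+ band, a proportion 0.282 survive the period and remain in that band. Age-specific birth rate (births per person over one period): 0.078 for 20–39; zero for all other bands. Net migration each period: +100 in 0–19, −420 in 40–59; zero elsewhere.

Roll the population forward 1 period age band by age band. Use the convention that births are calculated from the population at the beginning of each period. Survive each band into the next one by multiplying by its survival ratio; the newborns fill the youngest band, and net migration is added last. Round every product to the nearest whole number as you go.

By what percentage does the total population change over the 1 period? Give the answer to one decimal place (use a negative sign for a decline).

-12.8

Period 1:
Births: 12900 × 0.078 = 1006
20–39: 6800 × 0.965 = 6562
40–59: 12900 × 0.978 = 12616
60+: 17700 × 0.937 + 6500 × 0.282 = 16585 + 1833 = 18418
Net migration: 0–19 + 100 → 1106; 40–59 − 420 → 12196
Giving 1106 / 6562 / 12196 / 18418.
Total: 43900 → 38282; change = -5618; percentage change = -12.8%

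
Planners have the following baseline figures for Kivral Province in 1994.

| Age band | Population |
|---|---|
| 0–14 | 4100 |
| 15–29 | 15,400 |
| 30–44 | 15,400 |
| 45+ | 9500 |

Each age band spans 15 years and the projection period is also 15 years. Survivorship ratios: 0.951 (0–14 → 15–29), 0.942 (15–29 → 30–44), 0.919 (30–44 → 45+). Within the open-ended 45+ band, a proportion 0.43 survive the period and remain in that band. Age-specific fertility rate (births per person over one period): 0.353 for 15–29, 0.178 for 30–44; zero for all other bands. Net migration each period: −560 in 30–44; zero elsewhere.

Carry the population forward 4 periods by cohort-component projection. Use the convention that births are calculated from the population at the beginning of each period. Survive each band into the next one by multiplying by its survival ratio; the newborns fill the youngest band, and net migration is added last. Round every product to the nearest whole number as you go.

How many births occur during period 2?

3859

After projecting period 1:
Births: 15400 × 0.353 = 5436, 15400 × 0.178 = 2741 — total 8177
15–29: 4100 × 0.951 = 3899
30–44: 15400 × 0.942 = 14507
45+: 15400 × 0.919 + 9500 × 0.43 = 14153 + 4085 = 18238
Net migration: 30–44 − 560 → 13947
→ [8177, 3899, 13947, 18238]
After projecting period 2:
Births: 3899 × 0.353 = 1376, 13947 × 0.178 = 2483 — total 3859
15–29: 8177 × 0.951 = 7776
30–44: 3899 × 0.942 = 3673
45+: 13947 × 0.919 + 18238 × 0.43 = 12817 + 7842 = 20659
Net migration: 30–44 − 560 → 3113
→ [3859, 7776, 3113, 20659]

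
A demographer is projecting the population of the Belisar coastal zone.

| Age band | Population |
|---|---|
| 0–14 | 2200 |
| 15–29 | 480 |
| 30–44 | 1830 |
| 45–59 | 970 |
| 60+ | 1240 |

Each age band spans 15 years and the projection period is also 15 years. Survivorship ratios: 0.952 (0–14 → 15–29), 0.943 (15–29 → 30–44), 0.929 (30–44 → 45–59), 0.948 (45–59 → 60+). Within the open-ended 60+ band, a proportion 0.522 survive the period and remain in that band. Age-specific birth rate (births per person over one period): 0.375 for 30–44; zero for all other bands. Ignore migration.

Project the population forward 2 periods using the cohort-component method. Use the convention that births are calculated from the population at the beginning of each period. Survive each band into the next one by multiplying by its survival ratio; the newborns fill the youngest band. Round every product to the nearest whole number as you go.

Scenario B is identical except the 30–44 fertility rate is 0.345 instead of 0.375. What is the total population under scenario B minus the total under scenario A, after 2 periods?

-66

Numbering the bands 1..5 from youngest to oldest:
— Period 1 —
Births: 1830 × 0.375 = 686
Band 2: 2200 × 0.952 = 2094
Band 3: 480 × 0.943 = 453
Band 4: 1830 × 0.929 = 1700
Band 5: 970 × 0.948 + 1240 × 0.522 = 920 + 647 = 1567
→ [686, 2094, 453, 1700, 1567]
— Period 2 —
Births: 453 × 0.375 = 170
Band 2: 686 × 0.952 = 653
Band 3: 2094 × 0.943 = 1975
Band 4: 453 × 0.929 = 421
Band 5: 1700 × 0.948 + 1567 × 0.522 = 1612 + 818 = 2430
→ [170, 653, 1975, 421, 2430]
Scenario A total after 2 periods: 5649
Scenario B projection —
— Period 1 —
Births: 1830 × 0.345 = 631
Band 2: 2200 × 0.952 = 2094
Band 3: 480 × 0.943 = 453
Band 4: 1830 × 0.929 = 1700
Band 5: 970 × 0.948 + 1240 × 0.522 = 920 + 647 = 1567
→ [631, 2094, 453, 1700, 1567]
— Period 2 —
Births: 453 × 0.345 = 156
Band 2: 631 × 0.952 = 601
Band 3: 2094 × 0.943 = 1975
Band 4: 453 × 0.929 = 421
Band 5: 1700 × 0.948 + 1567 × 0.522 = 1612 + 818 = 2430
→ [156, 601, 1975, 421, 2430]
Scenario B total after 2 periods: 5583
Difference B − A = 5583 − 5649 = -66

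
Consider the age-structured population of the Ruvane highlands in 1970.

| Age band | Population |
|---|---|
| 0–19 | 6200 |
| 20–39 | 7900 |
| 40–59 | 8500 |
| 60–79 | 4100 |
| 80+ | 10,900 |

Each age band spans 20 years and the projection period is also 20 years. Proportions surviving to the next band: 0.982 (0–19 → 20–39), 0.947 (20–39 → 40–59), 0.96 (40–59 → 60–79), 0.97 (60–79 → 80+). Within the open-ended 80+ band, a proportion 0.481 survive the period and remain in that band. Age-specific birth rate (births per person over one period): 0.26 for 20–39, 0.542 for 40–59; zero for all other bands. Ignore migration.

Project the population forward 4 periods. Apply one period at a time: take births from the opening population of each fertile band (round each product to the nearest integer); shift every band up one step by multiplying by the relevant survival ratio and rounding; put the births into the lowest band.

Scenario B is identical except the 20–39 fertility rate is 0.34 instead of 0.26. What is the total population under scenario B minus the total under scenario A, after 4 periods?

— Period 1 —
Births: 7900 * 0.26 = 2054 ; 8500 * 0.542 = 4607 → total 6661
20–39: 6200 * 0.982 = 6088
40–59: 7900 * 0.947 = 7481
60–79: 8500 * 0.96 = 8160
80+: 4100 * 0.97 + 10900 * 0.481 = 3977 + 5243 = 9220
Population now: 0–19=6661, 20–39=6088, 40–59=7481, 60–79=8160, 80+=9220
— Period 2 —
Births: 6088 * 0.26 = 1583 ; 7481 * 0.542 = 4055 → total 5638
20–39: 6661 * 0.982 = 6541
40–59: 6088 * 0.947 = 5765
60–79: 7481 * 0.96 = 7182
80+: 8160 * 0.97 + 9220 * 0.481 = 7915 + 4435 = 12350
Population now: 0–19=5638, 20–39=6541, 40–59=5765, 60–79=7182, 80+=12350
— Period 3 —
Births: 6541 * 0.26 = 1701 ; 5765 * 0.542 = 3125 → total 4826
20–39: 5638 * 0.982 = 5537
40–59: 6541 * 0.947 = 6194
60–79: 5765 * 0.96 = 5534
80+: 7182 * 0.97 + 12350 * 0.481 = 6967 + 5940 = 12907
Population now: 0–19=4826, 20–39=5537, 40–59=6194, 60–79=5534, 80+=12907
— Period 4 —
Births: 5537 * 0.26 = 1440 ; 6194 * 0.542 = 3357 → total 4797
20–39: 4826 * 0.982 = 4739
40–59: 5537 * 0.947 = 5244
60–79: 6194 * 0.96 = 5946
80+: 5534 * 0.97 + 12907 * 0.481 = 5368 + 6208 = 11576
Population now: 0–19=4797, 20–39=4739, 40–59=5244, 60–79=5946, 80+=11576
Scenario A total after 4 periods: 32302
Scenario B projection —
— Period 1 —
Births: 7900 * 0.34 = 2686 ; 8500 * 0.542 = 4607 → total 7293
20–39: 6200 * 0.982 = 6088
40–59: 7900 * 0.947 = 7481
60–79: 8500 * 0.96 = 8160
80+: 4100 * 0.97 + 10900 * 0.481 = 3977 + 5243 = 9220
Population now: 0–19=7293, 20–39=6088, 40–59=7481, 60–79=8160, 80+=9220
— Period 2 —
Births: 6088 * 0.34 = 2070 ; 7481 * 0.542 = 4055 → total 6125
20–39: 7293 * 0.982 = 7162
40–59: 6088 * 0.947 = 5765
60–79: 7481 * 0.96 = 7182
80+: 8160 * 0.97 + 9220 * 0.481 = 7915 + 4435 = 12350
Population now: 0–19=6125, 20–39=7162, 40–59=5765, 60–79=7182, 80+=12350
— Period 3 —
Births: 7162 * 0.34 = 2435 ; 5765 * 0.542 = 3125 → total 5560
20–39: 6125 * 0.982 = 6015
40–59: 7162 * 0.947 = 6782
60–79: 5765 * 0.96 = 5534
80+: 7182 * 0.97 + 12350 * 0.481 = 6967 + 5940 = 12907
Population now: 0–19=5560, 20–39=6015, 40–59=6782, 60–79=5534, 80+=12907
— Period 4 —
Births: 6015 * 0.34 = 2045 ; 6782 * 0.542 = 3676 → total 5721
20–39: 5560 * 0.982 = 5460
40–59: 6015 * 0.947 = 5696
60–79: 6782 * 0.96 = 6511
80+: 5534 * 0.97 + 12907 * 0.481 = 5368 + 6208 = 11576
Population now: 0–19=5721, 20–39=5460, 40–59=5696, 60–79=6511, 80+=11576
Scenario B total after 4 periods: 34964
Difference B − A = 34964 − 32302 = 2662

2662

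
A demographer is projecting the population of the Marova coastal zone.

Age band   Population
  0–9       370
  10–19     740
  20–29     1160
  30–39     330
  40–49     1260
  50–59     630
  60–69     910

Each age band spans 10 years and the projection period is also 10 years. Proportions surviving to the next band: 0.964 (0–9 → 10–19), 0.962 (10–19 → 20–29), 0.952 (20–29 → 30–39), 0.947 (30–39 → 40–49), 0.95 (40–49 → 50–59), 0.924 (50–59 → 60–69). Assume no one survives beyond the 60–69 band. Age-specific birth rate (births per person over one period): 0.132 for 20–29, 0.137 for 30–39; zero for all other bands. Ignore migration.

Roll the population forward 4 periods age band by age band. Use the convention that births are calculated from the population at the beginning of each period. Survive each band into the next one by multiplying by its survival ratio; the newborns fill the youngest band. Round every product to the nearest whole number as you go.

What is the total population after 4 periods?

(Groups numbered youngest = 1 to oldest = 7.)
— Period 1 —
Births: 1160 * 0.132 = 153  |  330 * 0.137 = 45 ⇒ total 198
Group 2: 370 * 0.964 = 357
Group 3: 740 * 0.962 = 712
Group 4: 1160 * 0.952 = 1104
Group 5: 330 * 0.947 = 313
Group 6: 1260 * 0.95 = 1197
Group 7: 630 * 0.924 = 582
End of period: [198, 357, 712, 1104, 313, 1197, 582]
— Period 2 —
Births: 712 * 0.132 = 94  |  1104 * 0.137 = 151 ⇒ total 245
Group 2: 198 * 0.964 = 191
Group 3: 357 * 0.962 = 343
Group 4: 712 * 0.952 = 678
Group 5: 1104 * 0.947 = 1045
Group 6: 313 * 0.95 = 297
Group 7: 1197 * 0.924 = 1106
End of period: [245, 191, 343, 678, 1045, 297, 1106]
— Period 3 —
Births: 343 * 0.132 = 45  |  678 * 0.137 = 93 ⇒ total 138
Group 2: 245 * 0.964 = 236
Group 3: 191 * 0.962 = 184
Group 4: 343 * 0.952 = 327
Group 5: 678 * 0.947 = 642
Group 6: 1045 * 0.95 = 993
Group 7: 297 * 0.924 = 274
End of period: [138, 236, 184, 327, 642, 993, 274]
— Period 4 —
Births: 184 * 0.132 = 24  |  327 * 0.137 = 45 ⇒ total 69
Group 2: 138 * 0.964 = 133
Group 3: 236 * 0.962 = 227
Group 4: 184 * 0.952 = 175
Group 5: 327 * 0.947 = 310
Group 6: 642 * 0.95 = 610
Group 7: 993 * 0.924 = 918
End of period: [69, 133, 227, 175, 310, 610, 918]
Total after period 4: 69 + 133 + 227 + 175 + 310 + 610 + 918 = 2442

2442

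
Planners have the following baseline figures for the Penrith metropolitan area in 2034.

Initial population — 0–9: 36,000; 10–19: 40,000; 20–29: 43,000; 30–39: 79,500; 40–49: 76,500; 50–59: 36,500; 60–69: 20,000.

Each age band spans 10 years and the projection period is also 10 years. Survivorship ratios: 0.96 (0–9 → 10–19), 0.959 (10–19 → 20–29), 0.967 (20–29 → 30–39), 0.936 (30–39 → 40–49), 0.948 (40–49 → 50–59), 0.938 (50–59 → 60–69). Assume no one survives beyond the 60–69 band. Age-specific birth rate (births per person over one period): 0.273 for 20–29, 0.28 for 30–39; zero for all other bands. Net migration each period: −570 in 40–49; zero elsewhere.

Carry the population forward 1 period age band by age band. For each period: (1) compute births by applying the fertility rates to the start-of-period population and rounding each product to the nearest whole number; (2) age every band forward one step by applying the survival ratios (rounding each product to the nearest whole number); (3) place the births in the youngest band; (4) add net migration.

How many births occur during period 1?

Numbering the bands 1..7 from youngest to oldest:
Period 1:
Births: 43000 × 0.273 = 11739  |  79500 × 0.28 = 22260 → total 33999
Band 2: 36000 × 0.96 = 34560
Band 3: 40000 × 0.959 = 38360
Band 4: 43000 × 0.967 = 41581
Band 5: 79500 × 0.936 = 74412
Band 6: 76500 × 0.948 = 72522
Band 7: 36500 × 0.938 = 34237
Net migration: Band 5 − 570 → 73842
Giving 33999 / 34560 / 38360 / 41581 / 73842 / 72522 / 34237.

33999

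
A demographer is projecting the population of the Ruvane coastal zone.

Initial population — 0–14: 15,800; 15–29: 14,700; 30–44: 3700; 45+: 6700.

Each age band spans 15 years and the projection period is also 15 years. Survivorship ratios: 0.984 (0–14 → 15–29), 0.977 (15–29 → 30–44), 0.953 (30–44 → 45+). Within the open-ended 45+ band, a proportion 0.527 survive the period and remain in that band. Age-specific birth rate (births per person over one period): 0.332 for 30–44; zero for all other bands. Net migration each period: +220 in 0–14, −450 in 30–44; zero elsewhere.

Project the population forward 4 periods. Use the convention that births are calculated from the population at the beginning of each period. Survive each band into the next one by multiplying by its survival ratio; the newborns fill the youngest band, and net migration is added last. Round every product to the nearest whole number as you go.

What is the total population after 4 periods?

22781

Numbering the bands 1..4 from youngest to oldest:
After projecting period 1:
Births: 3700 × 0.332 = 1228
Band 2: 15800 × 0.984 = 15547
Band 3: 14700 × 0.977 = 14362
Band 4: 3700 × 0.953 + 6700 × 0.527 = 3526 + 3531 = 7057
Net migration: Band 1 + 220 → 1448; Band 3 − 450 → 13912
Giving 1448 / 15547 / 13912 / 7057.
After projecting period 2:
Births: 13912 × 0.332 = 4619
Band 2: 1448 × 0.984 = 1425
Band 3: 15547 × 0.977 = 15189
Band 4: 13912 × 0.953 + 7057 × 0.527 = 13258 + 3719 = 16977
Net migration: Band 1 + 220 → 4839; Band 3 − 450 → 14739
Giving 4839 / 1425 / 14739 / 16977.
After projecting period 3:
Births: 14739 × 0.332 = 4893
Band 2: 4839 × 0.984 = 4762
Band 3: 1425 × 0.977 = 1392
Band 4: 14739 × 0.953 + 16977 × 0.527 = 14046 + 8947 = 22993
Net migration: Band 1 + 220 → 5113; Band 3 − 450 → 942
Giving 5113 / 4762 / 942 / 22993.
After projecting period 4:
Births: 942 × 0.332 = 313
Band 2: 5113 × 0.984 = 5031
Band 3: 4762 × 0.977 = 4652
Band 4: 942 × 0.953 + 22993 × 0.527 = 898 + 12117 = 13015
Net migration: Band 1 + 220 → 533; Band 3 − 450 → 4202
Giving 533 / 5031 / 4202 / 13015.
Total after period 4: 533 + 5031 + 4202 + 13015 = 22781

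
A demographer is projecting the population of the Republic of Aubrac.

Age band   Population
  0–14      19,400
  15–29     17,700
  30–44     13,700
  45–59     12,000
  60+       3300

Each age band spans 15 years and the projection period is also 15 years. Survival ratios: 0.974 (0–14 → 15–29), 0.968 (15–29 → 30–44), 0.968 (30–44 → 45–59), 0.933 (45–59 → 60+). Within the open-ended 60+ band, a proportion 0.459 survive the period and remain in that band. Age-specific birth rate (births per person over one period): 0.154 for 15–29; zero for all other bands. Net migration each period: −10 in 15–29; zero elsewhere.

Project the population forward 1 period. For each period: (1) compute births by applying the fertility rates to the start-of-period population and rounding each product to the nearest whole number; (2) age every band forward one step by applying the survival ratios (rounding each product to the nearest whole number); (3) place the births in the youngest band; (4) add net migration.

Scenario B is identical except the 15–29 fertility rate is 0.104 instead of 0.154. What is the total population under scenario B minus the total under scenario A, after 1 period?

Period 1:
Births: 17700 × 0.154 = 2726
15–29: 19400 × 0.974 = 18896
30–44: 17700 × 0.968 = 17134
45–59: 13700 × 0.968 = 13262
60+: 12000 × 0.933 + 3300 × 0.459 = 11196 + 1515 = 12711
Net migration: 15–29 − 10 → 18886
End of period: [2726, 18886, 17134, 13262, 12711]
Scenario A total after 1 period: 64719
Scenario B projection —
Period 1:
Births: 17700 × 0.104 = 1841
15–29: 19400 × 0.974 = 18896
30–44: 17700 × 0.968 = 17134
45–59: 13700 × 0.968 = 13262
60+: 12000 × 0.933 + 3300 × 0.459 = 11196 + 1515 = 12711
Net migration: 15–29 − 10 → 18886
End of period: [1841, 18886, 17134, 13262, 12711]
Scenario B total after 1 period: 63834
Difference B − A = 63834 − 64719 = -885

-885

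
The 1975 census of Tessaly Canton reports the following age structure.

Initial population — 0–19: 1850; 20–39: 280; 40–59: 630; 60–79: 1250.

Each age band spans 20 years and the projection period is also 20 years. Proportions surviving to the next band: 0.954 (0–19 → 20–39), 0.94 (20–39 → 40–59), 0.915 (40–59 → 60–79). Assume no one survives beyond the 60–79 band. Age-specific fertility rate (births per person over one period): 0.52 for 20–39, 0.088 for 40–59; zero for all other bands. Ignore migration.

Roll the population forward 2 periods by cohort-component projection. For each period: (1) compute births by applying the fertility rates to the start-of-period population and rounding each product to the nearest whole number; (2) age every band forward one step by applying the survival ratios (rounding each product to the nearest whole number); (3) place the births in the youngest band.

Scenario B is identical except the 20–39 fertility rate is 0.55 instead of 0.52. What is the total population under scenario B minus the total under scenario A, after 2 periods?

60

[period 1]
Births: 280 * 0.52 = 146 ; 630 * 0.088 = 55 → 201
20–39: 1850 * 0.954 = 1765
40–59: 280 * 0.94 = 263
60–79: 630 * 0.915 = 576
Population now: 0–19=201, 20–39=1765, 40–59=263, 60–79=576
[period 2]
Births: 1765 * 0.52 = 918 ; 263 * 0.088 = 23 → 941
20–39: 201 * 0.954 = 192
40–59: 1765 * 0.94 = 1659
60–79: 263 * 0.915 = 241
Population now: 0–19=941, 20–39=192, 40–59=1659, 60–79=241
Scenario A total after 2 periods: 3033
Scenario B projection —
[period 1]
Births: 280 * 0.55 = 154 ; 630 * 0.088 = 55 → 209
20–39: 1850 * 0.954 = 1765
40–59: 280 * 0.94 = 263
60–79: 630 * 0.915 = 576
Population now: 0–19=209, 20–39=1765, 40–59=263, 60–79=576
[period 2]
Births: 1765 * 0.55 = 971 ; 263 * 0.088 = 23 → 994
20–39: 209 * 0.954 = 199
40–59: 1765 * 0.94 = 1659
60–79: 263 * 0.915 = 241
Population now: 0–19=994, 20–39=199, 40–59=1659, 60–79=241
Scenario B total after 2 periods: 3093
Difference B − A = 3093 − 3033 = 60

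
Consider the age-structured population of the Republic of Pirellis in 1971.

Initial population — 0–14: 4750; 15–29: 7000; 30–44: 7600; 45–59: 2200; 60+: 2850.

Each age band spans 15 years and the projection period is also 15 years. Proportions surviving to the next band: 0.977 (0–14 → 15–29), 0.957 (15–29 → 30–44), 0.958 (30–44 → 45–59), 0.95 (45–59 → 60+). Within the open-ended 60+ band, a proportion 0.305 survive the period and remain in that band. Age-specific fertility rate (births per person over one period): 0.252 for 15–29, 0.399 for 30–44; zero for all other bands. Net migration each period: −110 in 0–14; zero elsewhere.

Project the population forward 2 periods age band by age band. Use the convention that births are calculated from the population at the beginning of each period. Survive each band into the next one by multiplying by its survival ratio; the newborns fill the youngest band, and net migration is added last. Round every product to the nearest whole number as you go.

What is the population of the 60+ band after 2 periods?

After projecting period 1:
Births: 7000 × 0.252 = 1764 ; 7600 × 0.399 = 3032 — total 4796
15–29: 4750 × 0.977 = 4641
30–44: 7000 × 0.957 = 6699
45–59: 7600 × 0.958 = 7281
60+: 2200 × 0.95 + 2850 × 0.305 = 2090 + 869 = 2959
Net migration: 0–14 − 110 → 4686
Population now: 0–14=4686, 15–29=4641, 30–44=6699, 45–59=7281, 60+=2959
After projecting period 2:
Births: 4641 × 0.252 = 1170 ; 6699 × 0.399 = 2673 — total 3843
15–29: 4686 × 0.977 = 4578
30–44: 4641 × 0.957 = 4441
45–59: 6699 × 0.958 = 6418
60+: 7281 × 0.95 + 2959 × 0.305 = 6917 + 902 = 7819
Net migration: 0–14 − 110 → 3733
Population now: 0–14=3733, 15–29=4578, 30–44=4441, 45–59=6418, 60+=7819

7819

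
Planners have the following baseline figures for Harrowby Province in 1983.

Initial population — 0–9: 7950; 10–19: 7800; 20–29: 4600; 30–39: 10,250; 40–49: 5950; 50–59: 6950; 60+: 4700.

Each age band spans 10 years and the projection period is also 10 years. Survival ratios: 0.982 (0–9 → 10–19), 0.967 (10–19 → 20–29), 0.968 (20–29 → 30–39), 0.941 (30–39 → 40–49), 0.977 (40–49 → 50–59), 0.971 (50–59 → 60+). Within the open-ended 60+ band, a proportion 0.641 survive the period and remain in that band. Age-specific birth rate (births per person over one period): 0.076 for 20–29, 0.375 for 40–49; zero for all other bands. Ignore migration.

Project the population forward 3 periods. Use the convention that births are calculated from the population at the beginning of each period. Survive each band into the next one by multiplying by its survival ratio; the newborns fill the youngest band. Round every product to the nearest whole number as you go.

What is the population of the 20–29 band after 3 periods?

2451

Numbering the groups 1..7 from youngest to oldest:
— Period 1 —
Births: 4600 × 0.076 = 350  |  5950 × 0.375 = 2231 ⇒ total 2581
Group 2: 7950 × 0.982 = 7807
Group 3: 7800 × 0.967 = 7543
Group 4: 4600 × 0.968 = 4453
Group 5: 10250 × 0.941 = 9645
Group 6: 5950 × 0.977 = 5813
Group 7: 6950 × 0.971 + 4700 × 0.641 = 6748 + 3013 = 9761
→ [2581, 7807, 7543, 4453, 9645, 5813, 9761]
— Period 2 —
Births: 7543 × 0.076 = 573  |  9645 × 0.375 = 3617 ⇒ total 4190
Group 2: 2581 × 0.982 = 2535
Group 3: 7807 × 0.967 = 7549
Group 4: 7543 × 0.968 = 7302
Group 5: 4453 × 0.941 = 4190
Group 6: 9645 × 0.977 = 9423
Group 7: 5813 × 0.971 + 9761 × 0.641 = 5644 + 6257 = 11901
→ [4190, 2535, 7549, 7302, 4190, 9423, 11901]
— Period 3 —
Births: 7549 × 0.076 = 574  |  4190 × 0.375 = 1571 ⇒ total 2145
Group 2: 4190 × 0.982 = 4115
Group 3: 2535 × 0.967 = 2451
Group 4: 7549 × 0.968 = 7307
Group 5: 7302 × 0.941 = 6871
Group 6: 4190 × 0.977 = 4094
Group 7: 9423 × 0.971 + 11901 × 0.641 = 9150 + 7629 = 16779
→ [2145, 4115, 2451, 7307, 6871, 4094, 16779]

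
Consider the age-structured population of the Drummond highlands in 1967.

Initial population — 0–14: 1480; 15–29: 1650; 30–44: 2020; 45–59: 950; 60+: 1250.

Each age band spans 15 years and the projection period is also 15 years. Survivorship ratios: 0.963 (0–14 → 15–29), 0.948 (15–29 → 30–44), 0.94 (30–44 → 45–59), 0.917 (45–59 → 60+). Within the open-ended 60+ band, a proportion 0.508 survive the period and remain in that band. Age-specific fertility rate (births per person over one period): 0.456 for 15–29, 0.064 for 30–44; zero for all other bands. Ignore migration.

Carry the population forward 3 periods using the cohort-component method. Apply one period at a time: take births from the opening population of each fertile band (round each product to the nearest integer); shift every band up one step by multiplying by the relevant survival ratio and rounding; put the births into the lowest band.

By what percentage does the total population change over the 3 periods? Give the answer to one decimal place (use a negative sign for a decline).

-19.9

— Period 1 —
Births: 1650 * 0.456 = 752 ; 2020 * 0.064 = 129 → total 881
15–29: 1480 * 0.963 = 1425
30–44: 1650 * 0.948 = 1564
45–59: 2020 * 0.94 = 1899
60+: 950 * 0.917 + 1250 * 0.508 = 871 + 635 = 1506
Population now: 0–14=881, 15–29=1425, 30–44=1564, 45–59=1899, 60+=1506
— Period 2 —
Births: 1425 * 0.456 = 650 ; 1564 * 0.064 = 100 → total 750
15–29: 881 * 0.963 = 848
30–44: 1425 * 0.948 = 1351
45–59: 1564 * 0.94 = 1470
60+: 1899 * 0.917 + 1506 * 0.508 = 1741 + 765 = 2506
Population now: 0–14=750, 15–29=848, 30–44=1351, 45–59=1470, 60+=2506
— Period 3 —
Births: 848 * 0.456 = 387 ; 1351 * 0.064 = 86 → total 473
15–29: 750 * 0.963 = 722
30–44: 848 * 0.948 = 804
45–59: 1351 * 0.94 = 1270
60+: 1470 * 0.917 + 2506 * 0.508 = 1348 + 1273 = 2621
Population now: 0–14=473, 15–29=722, 30–44=804, 45–59=1270, 60+=2621
Total: 7350 → 5890; change = -1460; percentage change = -19.9%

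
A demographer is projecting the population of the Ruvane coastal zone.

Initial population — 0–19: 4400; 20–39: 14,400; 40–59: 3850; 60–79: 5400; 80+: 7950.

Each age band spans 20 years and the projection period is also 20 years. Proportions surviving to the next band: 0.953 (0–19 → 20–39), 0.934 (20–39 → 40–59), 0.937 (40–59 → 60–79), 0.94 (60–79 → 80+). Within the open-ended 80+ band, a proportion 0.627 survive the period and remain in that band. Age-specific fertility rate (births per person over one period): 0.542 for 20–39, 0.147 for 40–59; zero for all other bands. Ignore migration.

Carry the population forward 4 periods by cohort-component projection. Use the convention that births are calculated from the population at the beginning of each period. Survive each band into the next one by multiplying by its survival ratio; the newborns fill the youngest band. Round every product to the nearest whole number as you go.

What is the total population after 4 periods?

After projecting period 1:
Births: 14400 * 0.542 = 7805, 3850 * 0.147 = 566 — total 8371
20–39: 4400 * 0.953 = 4193
40–59: 14400 * 0.934 = 13450
60–79: 3850 * 0.937 = 3607
80+: 5400 * 0.94 + 7950 * 0.627 = 5076 + 4985 = 10061
Population now: 0–19=8371, 20–39=4193, 40–59=13450, 60–79=3607, 80+=10061
After projecting period 2:
Births: 4193 * 0.542 = 2273, 13450 * 0.147 = 1977 — total 4250
20–39: 8371 * 0.953 = 7978
40–59: 4193 * 0.934 = 3916
60–79: 13450 * 0.937 = 12603
80+: 3607 * 0.94 + 10061 * 0.627 = 3391 + 6308 = 9699
Population now: 0–19=4250, 20–39=7978, 40–59=3916, 60–79=12603, 80+=9699
After projecting period 3:
Births: 7978 * 0.542 = 4324, 3916 * 0.147 = 576 — total 4900
20–39: 4250 * 0.953 = 4050
40–59: 7978 * 0.934 = 7451
60–79: 3916 * 0.937 = 3669
80+: 12603 * 0.94 + 9699 * 0.627 = 11847 + 6081 = 17928
Population now: 0–19=4900, 20–39=4050, 40–59=7451, 60–79=3669, 80+=17928
After projecting period 4:
Births: 4050 * 0.542 = 2195, 7451 * 0.147 = 1095 — total 3290
20–39: 4900 * 0.953 = 4670
40–59: 4050 * 0.934 = 3783
60–79: 7451 * 0.937 = 6982
80+: 3669 * 0.94 + 17928 * 0.627 = 3449 + 11241 = 14690
Population now: 0–19=3290, 20–39=4670, 40–59=3783, 60–79=6982, 80+=14690
Total after period 4: 3290 + 4670 + 3783 + 6982 + 14690 = 33415

33415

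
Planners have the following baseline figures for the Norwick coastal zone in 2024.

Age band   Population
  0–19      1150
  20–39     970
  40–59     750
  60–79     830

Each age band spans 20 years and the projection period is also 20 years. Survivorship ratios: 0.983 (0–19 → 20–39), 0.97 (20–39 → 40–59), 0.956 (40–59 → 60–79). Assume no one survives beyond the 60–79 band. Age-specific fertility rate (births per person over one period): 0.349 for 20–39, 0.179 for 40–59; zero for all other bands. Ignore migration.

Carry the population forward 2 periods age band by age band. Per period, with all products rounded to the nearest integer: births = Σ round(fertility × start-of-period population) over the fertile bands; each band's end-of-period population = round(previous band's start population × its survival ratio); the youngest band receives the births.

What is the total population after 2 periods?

Let group 1 be 0–19 through group 4 = 60–79.
[period 1]
Births: 970 * 0.349 = 339  |  750 * 0.179 = 134 — total 473
Group 2: 1150 * 0.983 = 1130
Group 3: 970 * 0.97 = 941
Group 4: 750 * 0.956 = 717
Giving 473 / 1130 / 941 / 717.
[period 2]
Births: 1130 * 0.349 = 394  |  941 * 0.179 = 168 — total 562
Group 2: 473 * 0.983 = 465
Group 3: 1130 * 0.97 = 1096
Group 4: 941 * 0.956 = 900
Giving 562 / 465 / 1096 / 900.
Total after period 2: 562 + 465 + 1096 + 900 = 3023

3023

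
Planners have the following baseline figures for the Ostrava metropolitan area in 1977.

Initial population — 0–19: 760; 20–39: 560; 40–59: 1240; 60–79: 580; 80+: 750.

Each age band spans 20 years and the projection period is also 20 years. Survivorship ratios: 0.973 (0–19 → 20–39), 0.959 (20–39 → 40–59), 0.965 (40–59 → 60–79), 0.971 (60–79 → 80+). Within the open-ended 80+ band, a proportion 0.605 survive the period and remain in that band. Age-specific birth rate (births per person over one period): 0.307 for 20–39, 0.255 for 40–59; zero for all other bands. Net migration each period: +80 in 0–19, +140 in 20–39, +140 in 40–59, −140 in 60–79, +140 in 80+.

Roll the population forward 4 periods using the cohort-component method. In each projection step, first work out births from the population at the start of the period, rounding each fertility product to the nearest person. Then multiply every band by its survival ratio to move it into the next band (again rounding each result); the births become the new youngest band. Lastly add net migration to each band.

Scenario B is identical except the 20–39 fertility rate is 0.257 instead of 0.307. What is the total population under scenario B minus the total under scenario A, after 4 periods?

Numbering the groups 1..5 from youngest to oldest:
— Period 1 —
Births: 560 × 0.307 = 172  |  1240 × 0.255 = 316 → 488
Group 2: 760 × 0.973 = 739
Group 3: 560 × 0.959 = 537
Group 4: 1240 × 0.965 = 1197
Group 5: 580 × 0.971 + 750 × 0.605 = 563 + 454 = 1017
Net migration: Group 1 + 80 → 568; Group 2 + 140 → 879; Group 3 + 140 → 677; Group 4 − 140 → 1057; Group 5 + 140 → 1157
End of period: [568, 879, 677, 1057, 1157]
— Period 2 —
Births: 879 × 0.307 = 270  |  677 × 0.255 = 173 → 443
Group 2: 568 × 0.973 = 553
Group 3: 879 × 0.959 = 843
Group 4: 677 × 0.965 = 653
Group 5: 1057 × 0.971 + 1157 × 0.605 = 1026 + 700 = 1726
Net migration: Group 1 + 80 → 523; Group 2 + 140 → 693; Group 3 + 140 → 983; Group 4 − 140 → 513; Group 5 + 140 → 1866
End of period: [523, 693, 983, 513, 1866]
— Period 3 —
Births: 693 × 0.307 = 213  |  983 × 0.255 = 251 → 464
Group 2: 523 × 0.973 = 509
Group 3: 693 × 0.959 = 665
Group 4: 983 × 0.965 = 949
Group 5: 513 × 0.971 + 1866 × 0.605 = 498 + 1129 = 1627
Net migration: Group 1 + 80 → 544; Group 2 + 140 → 649; Group 3 + 140 → 805; Group 4 − 140 → 809; Group 5 + 140 → 1767
End of period: [544, 649, 805, 809, 1767]
— Period 4 —
Births: 649 × 0.307 = 199  |  805 × 0.255 = 205 → 404
Group 2: 544 × 0.973 = 529
Group 3: 649 × 0.959 = 622
Group 4: 805 × 0.965 = 777
Group 5: 809 × 0.971 + 1767 × 0.605 = 786 + 1069 = 1855
Net migration: Group 1 + 80 → 484; Group 2 + 140 → 669; Group 3 + 140 → 762; Group 4 − 140 → 637; Group 5 + 140 → 1995
End of period: [484, 669, 762, 637, 1995]
Scenario A total after 4 periods: 4547
Scenario B projection —
— Period 1 —
Births: 560 × 0.257 = 144  |  1240 × 0.255 = 316 → 460
Group 2: 760 × 0.973 = 739
Group 3: 560 × 0.959 = 537
Group 4: 1240 × 0.965 = 1197
Group 5: 580 × 0.971 + 750 × 0.605 = 563 + 454 = 1017
Net migration: Group 1 + 80 → 540; Group 2 + 140 → 879; Group 3 + 140 → 677; Group 4 − 140 → 1057; Group 5 + 140 → 1157
End of period: [540, 879, 677, 1057, 1157]
— Period 2 —
Births: 879 × 0.257 = 226  |  677 × 0.255 = 173 → 399
Group 2: 540 × 0.973 = 525
Group 3: 879 × 0.959 = 843
Group 4: 677 × 0.965 = 653
Group 5: 1057 × 0.971 + 1157 × 0.605 = 1026 + 700 = 1726
Net migration: Group 1 + 80 → 479; Group 2 + 140 → 665; Group 3 + 140 → 983; Group 4 − 140 → 513; Group 5 + 140 → 1866
End of period: [479, 665, 983, 513, 1866]
— Period 3 —
Births: 665 × 0.257 = 171  |  983 × 0.255 = 251 → 422
Group 2: 479 × 0.973 = 466
Group 3: 665 × 0.959 = 638
Group 4: 983 × 0.965 = 949
Group 5: 513 × 0.971 + 1866 × 0.605 = 498 + 1129 = 1627
Net migration: Group 1 + 80 → 502; Group 2 + 140 → 606; Group 3 + 140 → 778; Group 4 − 140 → 809; Group 5 + 140 → 1767
End of period: [502, 606, 778, 809, 1767]
— Period 4 —
Births: 606 × 0.257 = 156  |  778 × 0.255 = 198 → 354
Group 2: 502 × 0.973 = 488
Group 3: 606 × 0.959 = 581
Group 4: 778 × 0.965 = 751
Group 5: 809 × 0.971 + 1767 × 0.605 = 786 + 1069 = 1855
Net migration: Group 1 + 80 → 434; Group 2 + 140 → 628; Group 3 + 140 → 721; Group 4 − 140 → 611; Group 5 + 140 → 1995
End of period: [434, 628, 721, 611, 1995]
Scenario B total after 4 periods: 4389
Difference B − A = 4389 − 4547 = -158

-158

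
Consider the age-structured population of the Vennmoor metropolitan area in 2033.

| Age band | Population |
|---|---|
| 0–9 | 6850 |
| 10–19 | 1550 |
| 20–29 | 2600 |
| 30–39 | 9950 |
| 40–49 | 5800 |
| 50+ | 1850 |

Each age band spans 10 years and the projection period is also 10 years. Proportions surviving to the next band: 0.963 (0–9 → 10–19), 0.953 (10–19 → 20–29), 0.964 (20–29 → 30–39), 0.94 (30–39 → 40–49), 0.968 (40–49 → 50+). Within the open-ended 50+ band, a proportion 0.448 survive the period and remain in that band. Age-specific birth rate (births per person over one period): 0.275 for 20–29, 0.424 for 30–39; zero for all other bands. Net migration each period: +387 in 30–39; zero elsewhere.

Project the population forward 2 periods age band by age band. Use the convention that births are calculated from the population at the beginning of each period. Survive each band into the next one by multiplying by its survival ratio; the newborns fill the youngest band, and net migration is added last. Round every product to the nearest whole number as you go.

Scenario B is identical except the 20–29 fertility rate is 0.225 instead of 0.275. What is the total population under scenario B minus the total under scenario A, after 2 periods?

Let group 1 be 0–9 through group 6 = 50+.
Period 1:
Births: 2600 * 0.275 = 715, 9950 * 0.424 = 4219 → total 4934
Group 2: 6850 * 0.963 = 6597
Group 3: 1550 * 0.953 = 1477
Group 4: 2600 * 0.964 = 2506
Group 5: 9950 * 0.94 = 9353
Group 6: 5800 * 0.968 + 1850 * 0.448 = 5614 + 829 = 6443
Net migration: Group 4 + 387 → 2893
End of period: [4934, 6597, 1477, 2893, 9353, 6443]
Period 2:
Births: 1477 * 0.275 = 406, 2893 * 0.424 = 1227 → total 1633
Group 2: 4934 * 0.963 = 4751
Group 3: 6597 * 0.953 = 6287
Group 4: 1477 * 0.964 = 1424
Group 5: 2893 * 0.94 = 2719
Group 6: 9353 * 0.968 + 6443 * 0.448 = 9054 + 2886 = 11940
Net migration: Group 4 + 387 → 1811
End of period: [1633, 4751, 6287, 1811, 2719, 11940]
Scenario A total after 2 periods: 29141
Scenario B projection —
Period 1:
Births: 2600 * 0.225 = 585, 9950 * 0.424 = 4219 → total 4804
Group 2: 6850 * 0.963 = 6597
Group 3: 1550 * 0.953 = 1477
Group 4: 2600 * 0.964 = 2506
Group 5: 9950 * 0.94 = 9353
Group 6: 5800 * 0.968 + 1850 * 0.448 = 5614 + 829 = 6443
Net migration: Group 4 + 387 → 2893
End of period: [4804, 6597, 1477, 2893, 9353, 6443]
Period 2:
Births: 1477 * 0.225 = 332, 2893 * 0.424 = 1227 → total 1559
Group 2: 4804 * 0.963 = 4626
Group 3: 6597 * 0.953 = 6287
Group 4: 1477 * 0.964 = 1424
Group 5: 2893 * 0.94 = 2719
Group 6: 9353 * 0.968 + 6443 * 0.448 = 9054 + 2886 = 11940
Net migration: Group 4 + 387 → 1811
End of period: [1559, 4626, 6287, 1811, 2719, 11940]
Scenario B total after 2 periods: 28942
Difference B − A = 28942 − 29141 = -199

-199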